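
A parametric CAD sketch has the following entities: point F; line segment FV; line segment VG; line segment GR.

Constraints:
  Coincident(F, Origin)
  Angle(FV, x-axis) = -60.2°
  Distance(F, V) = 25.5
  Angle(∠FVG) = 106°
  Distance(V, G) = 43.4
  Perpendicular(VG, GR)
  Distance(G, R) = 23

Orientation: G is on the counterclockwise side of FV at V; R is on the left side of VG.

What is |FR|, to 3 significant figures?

50.5

F is at the origin; FV runs at -60.2° with length 25.5, so V = 25.5·(cos -60.2°, sin -60.2°) = (12.7, -22.1). ∠FVG = 106.0°, so VG runs at -60.2° + (180° − 106.0°) = 13.8° from the x-axis; with |VG| = 43.4, G = V + 43.4·(cos 13.8°, sin 13.8°) = (54.8, -11.8). VG ⟂ GR; with |GR| = 23.0 on the left of VG, R = G + 23.0·(-0.239, 0.971) = (49.3, 10.6). Then |FR| = |R − F| = 50.5.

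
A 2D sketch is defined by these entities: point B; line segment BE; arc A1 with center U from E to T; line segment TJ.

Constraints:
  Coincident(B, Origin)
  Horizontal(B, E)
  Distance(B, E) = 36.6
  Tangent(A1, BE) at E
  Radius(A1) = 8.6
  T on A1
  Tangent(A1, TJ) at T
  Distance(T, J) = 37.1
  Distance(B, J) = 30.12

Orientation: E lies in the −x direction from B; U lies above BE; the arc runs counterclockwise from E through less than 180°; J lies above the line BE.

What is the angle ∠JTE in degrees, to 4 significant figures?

156.6°

B is at the origin; BE is horizontal with |BE| = 36.6 and E on the −x side, so E = (-36.60, 0.000). Since A1 is tangent to BE there, UE ⟂ BE, so U = E + (0, 8.6) = (-36.60, 8.600). Since UT ⟂ TJ (tangency), |UJ| = √(8.6² + 37.1²) = 38.08 regardless of where T sits on A1. So J lies on both circle(B, 30.12) and circle(U, 38.08); the above-BE intersection is J = (-4.907, 29.72). T is the foot of the tangent from J: T = (-30.34, 2.705).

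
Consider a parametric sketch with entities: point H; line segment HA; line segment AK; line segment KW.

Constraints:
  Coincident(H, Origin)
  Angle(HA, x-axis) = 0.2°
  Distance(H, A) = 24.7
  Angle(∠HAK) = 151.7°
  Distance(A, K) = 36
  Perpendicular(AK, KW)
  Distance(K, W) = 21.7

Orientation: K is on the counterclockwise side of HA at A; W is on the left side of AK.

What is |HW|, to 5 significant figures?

58.606

∠HAK = 151.7°, so AK runs at 0.2° + (180° − 151.7°) = 28.500° from the x-axis; with |AK| = 36.0, K = A + 36.0·(cos 28.500°, sin 28.500°) = (56.337, 17.264). AK ⟂ KW; with |KW| = 21.7 on the left of AK, W = K + 21.7·(-0.47716, 0.87882) = (45.983, 36.334). Then |HW| = |W − H| = 58.606.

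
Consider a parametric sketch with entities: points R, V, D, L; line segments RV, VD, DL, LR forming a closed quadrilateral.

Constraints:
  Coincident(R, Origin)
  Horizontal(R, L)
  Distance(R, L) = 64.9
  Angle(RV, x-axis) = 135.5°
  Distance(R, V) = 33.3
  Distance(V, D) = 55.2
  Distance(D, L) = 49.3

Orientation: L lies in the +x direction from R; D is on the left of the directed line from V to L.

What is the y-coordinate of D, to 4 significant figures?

35.02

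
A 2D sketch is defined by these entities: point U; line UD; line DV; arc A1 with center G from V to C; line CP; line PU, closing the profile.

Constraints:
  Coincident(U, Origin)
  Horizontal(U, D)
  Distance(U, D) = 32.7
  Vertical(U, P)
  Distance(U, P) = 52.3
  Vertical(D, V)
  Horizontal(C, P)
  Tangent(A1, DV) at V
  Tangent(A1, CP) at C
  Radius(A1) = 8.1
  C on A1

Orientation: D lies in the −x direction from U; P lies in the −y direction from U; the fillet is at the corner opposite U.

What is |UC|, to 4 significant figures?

57.80

U is at the origin; UD is horizontal with |UD| = 32.7 and D on the −x side, so D = (-32.70, 0.000). UP is vertical with |UP| = 52.3 and P on the −y side, so P = (0.000, -52.30). The virtual corner opposite U is at (-32.70, -52.30). Tangency of A1 to DV means the radius GV is perpendicular to DV and tangency of A1 to CP means the radius GC is perpendicular to CP, with radius 8.1, so the center G sits 8.1 in from both sides at G = (-24.60, -44.20). That places the tangent points at V = (-32.70, -44.20) on DV and C = (-24.60, -52.30) on CP. Then |UC| = |C − U| = 57.80.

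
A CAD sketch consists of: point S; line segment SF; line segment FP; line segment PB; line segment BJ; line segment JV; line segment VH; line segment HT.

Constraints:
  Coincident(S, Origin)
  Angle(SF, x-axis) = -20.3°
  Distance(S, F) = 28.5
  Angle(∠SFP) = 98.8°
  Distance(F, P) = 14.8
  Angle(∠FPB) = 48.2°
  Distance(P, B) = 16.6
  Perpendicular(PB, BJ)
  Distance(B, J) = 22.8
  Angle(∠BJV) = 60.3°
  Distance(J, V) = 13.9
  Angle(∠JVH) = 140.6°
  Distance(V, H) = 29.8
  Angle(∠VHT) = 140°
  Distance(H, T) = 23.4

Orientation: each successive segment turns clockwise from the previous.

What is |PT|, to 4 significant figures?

34.07

S is at the origin; SF runs at -20.3° with length 28.5, so F = (26.73, -9.888). ∠SFP = 98.8° gives FP at -101.5° from the x-axis; with |FP| = 14.8, P = (23.78, -24.39). ∠FPB = 48.2° gives PB at 126.7° from the x-axis; with |PB| = 16.6, B = (13.86, -11.08). The perpendicularity gives BJ at right angles to PB, so BJ runs at 36.70°; with |BJ| = 22.8, J = (32.14, 2.545). ∠BJV = 60.3° gives JV at -83.00° from the x-axis; with |JV| = 13.9, V = (33.83, -11.25). ∠JVH = 140.6° gives VH at -122.4° from the x-axis; with |VH| = 29.8, H = (17.87, -36.41). ∠VHT = 140.0° gives HT at -162.4° from the x-axis; with |HT| = 23.4, T = (-4.439, -43.49). Then |PT| = |T − P| = 34.07.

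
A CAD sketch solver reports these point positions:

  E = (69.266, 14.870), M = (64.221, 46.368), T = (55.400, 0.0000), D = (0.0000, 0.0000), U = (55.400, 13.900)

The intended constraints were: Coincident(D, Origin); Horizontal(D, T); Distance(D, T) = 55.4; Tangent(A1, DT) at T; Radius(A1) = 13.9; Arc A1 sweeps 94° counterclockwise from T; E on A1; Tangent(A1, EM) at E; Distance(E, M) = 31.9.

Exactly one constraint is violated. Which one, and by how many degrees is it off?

Tangent(A1, EM) at E — off by 5.10°.

D = (0.00, 0.00) ✓; D.y = 0.00, T.y = 0.00 ✓; |DT| = 55.40 ✓; ∠(UT, TD) = 90.00° ✓; |UT| = 13.90 ✓; bearing(U→E) − bearing(U→T) = 94.00° ✓; |UE| = 13.90 ✓; ∠(UE, EM) = 84.90° ✗; |EM| = 31.90 ✓.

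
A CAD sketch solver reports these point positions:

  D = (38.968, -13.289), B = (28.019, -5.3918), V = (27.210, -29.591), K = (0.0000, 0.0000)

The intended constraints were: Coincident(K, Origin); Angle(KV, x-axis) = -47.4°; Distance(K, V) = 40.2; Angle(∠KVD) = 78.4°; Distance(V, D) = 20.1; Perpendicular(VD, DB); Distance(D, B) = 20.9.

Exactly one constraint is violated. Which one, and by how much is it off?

Distance(D, B) = 20.9 — off by 7.40.

K = (0.00, 0.00) ✓; KV at -47.40° ✓; |KV| = 40.20 ✓; ∠KVD = 78.40° ✓; |VD| = 20.10 ✓; ∠(VD, DB) = 90.00° ✓; |DB| = 13.50 ✗.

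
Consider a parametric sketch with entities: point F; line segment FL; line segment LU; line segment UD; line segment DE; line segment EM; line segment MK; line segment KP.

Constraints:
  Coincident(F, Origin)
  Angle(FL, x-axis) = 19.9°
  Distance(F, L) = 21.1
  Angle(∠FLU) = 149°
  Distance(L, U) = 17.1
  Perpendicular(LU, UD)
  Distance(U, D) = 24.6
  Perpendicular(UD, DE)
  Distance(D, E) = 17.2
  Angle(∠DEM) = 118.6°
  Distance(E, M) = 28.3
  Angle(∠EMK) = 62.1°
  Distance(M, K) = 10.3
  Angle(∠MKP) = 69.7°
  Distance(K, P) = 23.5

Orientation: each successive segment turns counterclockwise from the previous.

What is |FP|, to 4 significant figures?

12.88

F is at the origin; FL runs at 19.9° with length 21.1, so L = (19.84, 7.182). ∠FLU = 149.0° gives LU at 50.90° from the x-axis; with |LU| = 17.1, U = (30.62, 20.45). LU is perpendicular to UD, so UD runs at 140.9°; with |UD| = 24.6, D = (11.53, 35.97). UD ⟂ DE, so DE runs at -129.1°; with |DE| = 17.2, E = (0.6863, 22.62). ∠DEM = 118.6° gives EM at -67.70° from the x-axis; with |EM| = 28.3, M = (11.42, -3.564). ∠EMK = 62.1° gives MK at 50.20° from the x-axis; with |MK| = 10.3, K = (18.02, 4.349). ∠MKP = 69.7° gives KP at 160.5° from the x-axis; with |KP| = 23.5, P = (-4.134, 12.19). Then |FP| = |P − F| = 12.88.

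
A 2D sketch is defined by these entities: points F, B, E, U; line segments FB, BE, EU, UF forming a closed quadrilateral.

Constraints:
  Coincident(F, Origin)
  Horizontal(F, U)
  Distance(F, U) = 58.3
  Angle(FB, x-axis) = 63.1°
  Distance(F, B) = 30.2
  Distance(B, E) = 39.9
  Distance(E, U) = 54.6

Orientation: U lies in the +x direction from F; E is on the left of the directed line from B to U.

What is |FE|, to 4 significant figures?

68.74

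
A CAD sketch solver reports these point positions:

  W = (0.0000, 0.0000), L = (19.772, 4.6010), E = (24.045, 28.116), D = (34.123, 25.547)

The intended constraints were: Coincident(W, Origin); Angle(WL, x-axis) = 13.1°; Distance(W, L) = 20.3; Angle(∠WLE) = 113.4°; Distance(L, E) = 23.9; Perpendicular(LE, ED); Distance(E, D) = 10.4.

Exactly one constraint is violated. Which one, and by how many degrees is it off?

Perpendicular(LE, ED) — off by 4.00°.

W = (0.00, 0.00) ✓; WL at 13.10° ✓; |WL| = 20.30 ✓; ∠WLE = 113.4° ✓; |LE| = 23.90 ✓; ∠(LE, ED) = 94.00° ✗; |ED| = 10.40 ✓.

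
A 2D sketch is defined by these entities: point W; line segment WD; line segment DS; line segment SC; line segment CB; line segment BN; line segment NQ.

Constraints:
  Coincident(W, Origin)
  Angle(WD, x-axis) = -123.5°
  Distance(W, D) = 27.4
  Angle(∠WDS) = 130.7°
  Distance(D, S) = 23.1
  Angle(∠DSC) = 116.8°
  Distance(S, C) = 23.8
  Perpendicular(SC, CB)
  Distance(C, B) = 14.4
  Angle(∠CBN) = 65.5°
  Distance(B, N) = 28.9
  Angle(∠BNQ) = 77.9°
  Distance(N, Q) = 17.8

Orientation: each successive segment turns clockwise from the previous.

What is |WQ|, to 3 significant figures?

58.4

W is at the origin; WD runs at -123.5° with length 27.4, so D = (-15.1, -22.8). ∠WDS = 130.7° gives DS at -173° from the x-axis; with |DS| = 23.1, S = (-38.0, -25.7). ∠DSC = 116.8° gives SC at 124° from the x-axis; with |SC| = 23.8, C = (-51.3, -6.01). The perpendicularity gives CB at right angles to SC, so CB runs at 34.0°; with |CB| = 14.4, B = (-39.4, 2.04). ∠CBN = 65.5° gives BN at -80.5° from the x-axis; with |BN| = 28.9, N = (-34.6, -26.5). ∠BNQ = 77.9° gives NQ at 177° from the x-axis; with |NQ| = 17.8, Q = (-52.4, -25.7). Then |WQ| = |Q − W| = 58.4.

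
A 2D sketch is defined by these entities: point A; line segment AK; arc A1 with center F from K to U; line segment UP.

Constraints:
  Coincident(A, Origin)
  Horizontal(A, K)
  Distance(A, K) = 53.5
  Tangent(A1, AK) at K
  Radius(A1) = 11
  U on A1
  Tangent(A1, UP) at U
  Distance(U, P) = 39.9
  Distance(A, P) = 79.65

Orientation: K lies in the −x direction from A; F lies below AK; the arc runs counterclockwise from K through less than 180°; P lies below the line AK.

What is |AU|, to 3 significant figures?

65.6

A is at the origin; AK is horizontal with |AK| = 53.5 and K on the −x side, so K = (-53.5, 0.00). The tangent condition forces FK to be normal to AK, so F = K + (0, -11) = (-53.5, -11.0). Since FU ⟂ UP (tangency), |FP| = √(11.0² + 39.9²) = 41.4 regardless of where U sits on A1. So P lies on both circle(A, 79.65) and circle(F, 41.4); the below-AK intersection is P = (-60.5, -51.8). U is the foot of the tangent from P: U = (-64.4, -12.1).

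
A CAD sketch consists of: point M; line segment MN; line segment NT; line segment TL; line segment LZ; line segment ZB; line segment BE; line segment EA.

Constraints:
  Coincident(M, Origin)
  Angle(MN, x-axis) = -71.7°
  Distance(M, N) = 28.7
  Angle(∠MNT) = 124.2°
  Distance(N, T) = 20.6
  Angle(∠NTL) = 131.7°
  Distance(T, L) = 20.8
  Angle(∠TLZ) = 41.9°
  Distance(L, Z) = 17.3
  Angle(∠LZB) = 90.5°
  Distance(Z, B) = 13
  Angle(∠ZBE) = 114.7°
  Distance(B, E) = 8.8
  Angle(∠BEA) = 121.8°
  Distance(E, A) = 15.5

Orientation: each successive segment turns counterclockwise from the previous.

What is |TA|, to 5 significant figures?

19.833

M is at the origin; MN runs at -71.7° with length 28.7, so N = (9.0116, -27.249). ∠MNT = 124.2° gives NT at -15.900° from the x-axis; with |NT| = 20.6, T = (28.823, -32.892). ∠NTL = 131.7° gives TL at 32.400° from the x-axis; with |TL| = 20.8, L = (46.385, -21.747). ∠TLZ = 41.9° gives LZ at 170.50° from the x-axis; with |LZ| = 17.3, Z = (29.323, -18.892). ∠LZB = 90.5° gives ZB at -100.00° from the x-axis; with |ZB| = 13.0, B = (27.065, -31.694). ∠ZBE = 114.7° gives BE at -34.700° from the x-axis; with |BE| = 8.8, E = (34.300, -36.704). ∠BEA = 121.8° gives EA at 23.500° from the x-axis; with |EA| = 15.5, A = (48.515, -30.523). Then |TA| = |A − T| = 19.833.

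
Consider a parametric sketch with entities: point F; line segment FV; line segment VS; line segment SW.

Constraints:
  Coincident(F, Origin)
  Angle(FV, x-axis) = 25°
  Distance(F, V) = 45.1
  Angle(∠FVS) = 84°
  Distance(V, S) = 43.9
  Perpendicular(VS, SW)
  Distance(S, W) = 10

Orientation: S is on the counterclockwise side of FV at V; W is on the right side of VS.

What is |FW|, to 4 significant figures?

67.41

F is at the origin; FV runs at 25.0° with length 45.1, so V = 45.1·(cos 25.0°, sin 25.0°) = (40.87, 19.06). ∠FVS = 84.0°, so VS runs at 25.0° + (180° − 84.0°) = 121.0° from the x-axis; with |VS| = 43.9, S = V + 43.9·(cos 121.0°, sin 121.0°) = (18.26, 56.69). The perpendicularity gives SW at right angles to VS; with |SW| = 10.0 on the right of VS, W = S + 10.0·(0.8572, 0.5150) = (26.84, 61.84). Then |FW| = |W − F| = 67.41.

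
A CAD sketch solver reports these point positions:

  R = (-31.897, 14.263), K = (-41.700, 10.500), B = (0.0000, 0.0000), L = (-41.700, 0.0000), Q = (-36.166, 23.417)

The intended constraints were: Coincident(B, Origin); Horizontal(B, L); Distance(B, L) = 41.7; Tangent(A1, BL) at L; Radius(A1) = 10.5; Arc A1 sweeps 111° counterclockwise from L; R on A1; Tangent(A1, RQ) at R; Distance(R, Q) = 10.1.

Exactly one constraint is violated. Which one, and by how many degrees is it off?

Tangent(A1, RQ) at R — off by 4.00°.

B = (0.00, 0.00) ✓; B.y = 0.00, L.y = 0.00 ✓; |BL| = 41.70 ✓; ∠(KL, LB) = 90.00° ✓; |KL| = 10.50 ✓; bearing(K→R) − bearing(K→L) = 111.0° ✓; |KR| = 10.50 ✓; ∠(KR, RQ) = 86.00° ✗; |RQ| = 10.10 ✓.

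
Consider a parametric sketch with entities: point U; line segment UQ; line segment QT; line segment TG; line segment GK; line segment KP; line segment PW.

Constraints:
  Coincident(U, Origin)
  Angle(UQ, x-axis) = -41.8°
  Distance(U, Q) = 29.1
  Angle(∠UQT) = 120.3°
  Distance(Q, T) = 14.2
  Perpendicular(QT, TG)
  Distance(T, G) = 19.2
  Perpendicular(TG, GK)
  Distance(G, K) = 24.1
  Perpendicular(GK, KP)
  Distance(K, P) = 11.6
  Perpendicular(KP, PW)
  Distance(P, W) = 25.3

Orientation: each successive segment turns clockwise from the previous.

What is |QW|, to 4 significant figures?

17.17

GK ⟂ KP, so KP runs at -11.50°; with |KP| = 11.6, P = (16.22, -8.180). KP is perpendicular to PW, so PW runs at -101.5°; with |PW| = 25.3, W = (11.18, -32.97). Then |QW| = |W − Q| = 17.17.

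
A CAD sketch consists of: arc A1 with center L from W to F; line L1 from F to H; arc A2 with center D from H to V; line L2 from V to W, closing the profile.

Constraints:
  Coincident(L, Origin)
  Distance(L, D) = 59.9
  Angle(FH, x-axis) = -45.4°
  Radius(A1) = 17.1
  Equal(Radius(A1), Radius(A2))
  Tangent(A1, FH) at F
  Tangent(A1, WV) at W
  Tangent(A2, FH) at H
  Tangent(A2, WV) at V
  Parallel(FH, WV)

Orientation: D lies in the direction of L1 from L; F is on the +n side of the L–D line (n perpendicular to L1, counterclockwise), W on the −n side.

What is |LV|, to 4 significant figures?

62.29

The slot axis is L1's direction at -45.4°, so u = (cos -45.4°, sin -45.4°) = (0.7022, -0.7120) and n = (−sin -45.4°, cos -45.4°) = (0.7120, 0.7022). L is at the origin and D lies 59.9 along u from L, so D = 59.9·u = (42.06, -42.65). Tangency of A1 to both parallel lines with radius 17.1 puts F and W at L ± 17.1·n: F = (12.18, 12.01), W = (-12.18, -12.01). Equal radii place H and V the same way about D: H = D + 17.1·n = (54.23, -30.64), V = D − 17.1·n = (29.88, -54.66). Then |LV| = |V − L| = 62.29.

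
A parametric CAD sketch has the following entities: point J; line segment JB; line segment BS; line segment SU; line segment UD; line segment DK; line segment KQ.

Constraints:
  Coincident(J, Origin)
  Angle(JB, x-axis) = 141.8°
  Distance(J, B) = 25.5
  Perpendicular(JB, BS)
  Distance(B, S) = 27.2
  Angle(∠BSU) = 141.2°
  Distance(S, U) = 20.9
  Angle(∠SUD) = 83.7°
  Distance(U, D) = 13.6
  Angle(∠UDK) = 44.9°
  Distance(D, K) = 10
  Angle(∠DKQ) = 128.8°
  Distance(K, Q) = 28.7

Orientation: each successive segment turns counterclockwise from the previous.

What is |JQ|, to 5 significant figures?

64.148

J is at the origin; JB runs at 141.8° with length 25.5, so B = (-20.039, 15.769). JB ⟂ BS, so BS runs at -128.20°; with |BS| = 27.2, S = (-36.860, -5.6059). ∠BSU = 141.2° gives SU at -89.400° from the x-axis; with |SU| = 20.9, U = (-36.641, -26.505). ∠SUD = 83.7° gives UD at 6.9000° from the x-axis; with |UD| = 13.6, D = (-23.140, -24.871). ∠UDK = 44.9° gives DK at 142.00° from the x-axis; with |DK| = 10.0, K = (-31.020, -18.714). ∠DKQ = 128.8° gives KQ at -166.80° from the x-axis; with |KQ| = 28.7, Q = (-58.962, -25.268). Then |JQ| = |Q − J| = 64.148.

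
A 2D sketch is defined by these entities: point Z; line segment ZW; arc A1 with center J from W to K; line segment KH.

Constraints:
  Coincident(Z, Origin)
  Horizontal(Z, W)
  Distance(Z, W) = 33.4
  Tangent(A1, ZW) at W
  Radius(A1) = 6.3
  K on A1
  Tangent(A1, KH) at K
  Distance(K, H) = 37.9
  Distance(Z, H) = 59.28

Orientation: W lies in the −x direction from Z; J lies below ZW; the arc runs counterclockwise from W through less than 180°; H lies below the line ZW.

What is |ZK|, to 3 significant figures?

40.2

Checks: Z.y = 0.00, W.y = 0.00 ✓; |JK| = 6.300 ✓; ∠(JK, KH) = 90.00° ✓; |KH| = 37.90 ✓; |ZH| = 59.28 ✓.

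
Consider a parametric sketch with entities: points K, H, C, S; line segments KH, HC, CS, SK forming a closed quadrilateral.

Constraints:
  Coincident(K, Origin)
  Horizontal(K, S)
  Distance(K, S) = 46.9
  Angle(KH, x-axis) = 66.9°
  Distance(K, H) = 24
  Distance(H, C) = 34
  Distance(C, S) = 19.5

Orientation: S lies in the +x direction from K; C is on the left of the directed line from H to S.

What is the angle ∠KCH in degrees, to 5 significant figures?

28.791°

K is at the origin; K and S share the same y with |KS| = 46.9 and S in +x, so S = (46.9, 0). KH runs at 66.9° with |KH| = 24.0, so H = (9.4161, 22.076). C is determined by |HC| = 34.0 and |CS| = 19.5 together: it lies at the intersection of circle(H, 34.0) and circle(S, 19.5). With |HS| = 43.502, the foot of the radical line on HS is 30.667 from H and the perpendicular offset is √(34.0² − 30.667²) = 14.681. Taking the left-of-HS solution: C = (43.291, 19.163).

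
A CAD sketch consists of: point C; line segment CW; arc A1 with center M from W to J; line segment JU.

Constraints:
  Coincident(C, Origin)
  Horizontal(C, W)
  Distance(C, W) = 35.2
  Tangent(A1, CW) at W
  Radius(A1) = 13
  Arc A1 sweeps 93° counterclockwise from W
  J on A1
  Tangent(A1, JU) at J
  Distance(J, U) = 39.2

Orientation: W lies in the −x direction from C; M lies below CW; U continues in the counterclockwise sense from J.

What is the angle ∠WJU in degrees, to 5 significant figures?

133.50°

C is at the origin; C and W share the same y with |CW| = 35.2 and W on the −x side, so W = (-35.200, 0.0000). Since A1 is tangent to CW there, MW ⟂ CW, so M = W + (0, -13) = (-35.200, -13.000). On A1, W sits at bearing 90° from M; a 93° counterclockwise sweep puts J at bearing 183°, so J = M + 13.0·(cos 183°, sin 183°) = (-48.182, -13.680). The tangent condition forces MJ to be normal to JU, so JU runs along (−sin 183°, cos 183°); with |JU| = 39.2, U = (-46.131, -52.827). Then cos ∠WJU = JW·JU / (|JW||JU|), giving 133.50°.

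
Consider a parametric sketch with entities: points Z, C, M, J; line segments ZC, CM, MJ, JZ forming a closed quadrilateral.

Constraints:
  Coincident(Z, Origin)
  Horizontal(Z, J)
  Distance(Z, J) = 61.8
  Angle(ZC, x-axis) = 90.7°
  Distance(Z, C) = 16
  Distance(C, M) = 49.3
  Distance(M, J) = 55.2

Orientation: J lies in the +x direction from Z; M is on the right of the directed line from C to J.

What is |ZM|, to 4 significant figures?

34.48

Checks: |CM| = 49.30 ✓; |MJ| = 55.20 ✓.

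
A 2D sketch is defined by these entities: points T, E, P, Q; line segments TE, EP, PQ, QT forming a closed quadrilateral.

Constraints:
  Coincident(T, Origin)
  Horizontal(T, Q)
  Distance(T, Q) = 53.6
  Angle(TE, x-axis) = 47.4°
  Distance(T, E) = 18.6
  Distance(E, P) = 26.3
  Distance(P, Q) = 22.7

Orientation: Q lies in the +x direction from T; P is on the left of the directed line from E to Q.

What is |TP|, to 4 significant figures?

42.28

T is at the origin; T and Q share the same y with |TQ| = 53.6 and Q in +x, so Q = (53.6, 0). TE runs at 47.4° with |TE| = 18.6, so E = (12.59, 13.69). P is determined by |EP| = 26.3 and |PQ| = 22.7 together: it lies at the intersection of circle(E, 26.3) and circle(Q, 22.7). With |EQ| = 43.24, the foot of the radical line on EQ is 23.66 from E and the perpendicular offset is √(26.3² − 23.66²) = 11.49. Taking the left-of-EQ solution: P = (38.67, 17.10).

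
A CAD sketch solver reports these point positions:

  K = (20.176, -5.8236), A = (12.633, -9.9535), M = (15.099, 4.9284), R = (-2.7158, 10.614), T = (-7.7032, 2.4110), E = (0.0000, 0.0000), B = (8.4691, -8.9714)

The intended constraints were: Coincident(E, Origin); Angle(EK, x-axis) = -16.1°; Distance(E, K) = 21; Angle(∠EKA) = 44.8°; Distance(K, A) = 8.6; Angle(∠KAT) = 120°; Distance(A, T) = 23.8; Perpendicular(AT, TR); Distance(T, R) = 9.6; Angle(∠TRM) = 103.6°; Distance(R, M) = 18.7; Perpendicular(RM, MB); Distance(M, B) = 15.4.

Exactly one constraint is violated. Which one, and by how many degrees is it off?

Perpendicular(RM, MB) — off by 7.80°.

E = (0.00, 0.00) ✓; EK at -16.10° ✓; |EK| = 21.00 ✓; ∠EKA = 44.80° ✓; |KA| = 8.600 ✓; ∠KAT = 120.0° ✓; |AT| = 23.80 ✓; ∠(AT, TR) = 90.00° ✓; |TR| = 9.600 ✓; ∠TRM = 103.6° ✓; |RM| = 18.70 ✓; ∠(RM, MB) = 97.80° ✗; |MB| = 15.40 ✓.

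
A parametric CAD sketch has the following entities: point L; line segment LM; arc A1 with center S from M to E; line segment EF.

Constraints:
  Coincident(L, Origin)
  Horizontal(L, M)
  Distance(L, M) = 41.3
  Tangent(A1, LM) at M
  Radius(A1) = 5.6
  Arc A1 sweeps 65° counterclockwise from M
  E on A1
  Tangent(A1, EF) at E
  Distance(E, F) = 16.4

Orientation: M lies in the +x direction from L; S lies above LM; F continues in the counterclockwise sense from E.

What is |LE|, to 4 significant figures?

46.49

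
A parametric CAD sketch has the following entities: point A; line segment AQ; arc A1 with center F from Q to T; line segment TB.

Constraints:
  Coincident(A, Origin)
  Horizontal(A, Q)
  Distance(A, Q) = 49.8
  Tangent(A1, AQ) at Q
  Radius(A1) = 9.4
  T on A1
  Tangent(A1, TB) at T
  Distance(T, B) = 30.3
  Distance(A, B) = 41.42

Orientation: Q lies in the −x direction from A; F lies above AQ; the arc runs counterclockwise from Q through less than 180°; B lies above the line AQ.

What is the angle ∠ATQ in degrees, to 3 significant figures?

143°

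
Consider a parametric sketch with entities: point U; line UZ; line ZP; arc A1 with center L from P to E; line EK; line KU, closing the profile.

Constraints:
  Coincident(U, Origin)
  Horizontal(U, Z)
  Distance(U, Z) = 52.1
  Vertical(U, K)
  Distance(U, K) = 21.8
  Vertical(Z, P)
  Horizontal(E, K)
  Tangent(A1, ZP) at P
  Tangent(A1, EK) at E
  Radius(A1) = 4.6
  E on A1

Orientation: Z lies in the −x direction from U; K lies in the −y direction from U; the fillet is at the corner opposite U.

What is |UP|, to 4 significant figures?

54.87

The virtual corner opposite U is at (-52.10, -21.80). A1 meets ZP tangentially, so LP is at right angles to ZP and the tangent condition forces LE to be normal to EK, with radius 4.6, so the center L sits 4.6 in from both sides at L = (-47.50, -17.20). That places the tangent points at P = (-52.10, -17.20) on ZP and E = (-47.50, -21.80) on EK. Then |UP| = |P − U| = 54.87.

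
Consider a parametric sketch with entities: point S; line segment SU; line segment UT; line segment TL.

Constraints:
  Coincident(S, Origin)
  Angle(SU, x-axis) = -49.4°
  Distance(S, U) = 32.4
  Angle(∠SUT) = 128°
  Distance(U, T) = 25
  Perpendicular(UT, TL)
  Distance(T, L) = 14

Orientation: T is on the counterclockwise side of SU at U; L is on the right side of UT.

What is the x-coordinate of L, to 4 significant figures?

46.69

S is at the origin; SU runs at -49.4° with length 32.4, so U = 32.4·(cos -49.4°, sin -49.4°) = (21.09, -24.60). ∠SUT = 128.0°, so UT runs at -49.4° + (180° − 128.0°) = 2.600° from the x-axis; with |UT| = 25.0, T = U + 25.0·(cos 2.600°, sin 2.600°) = (46.06, -23.47). The perpendicularity gives TL at right angles to UT; with |TL| = 14.0 on the right of UT, L = T + 14.0·(0.04536, -0.9990) = (46.69, -37.45). So L.x = 46.69.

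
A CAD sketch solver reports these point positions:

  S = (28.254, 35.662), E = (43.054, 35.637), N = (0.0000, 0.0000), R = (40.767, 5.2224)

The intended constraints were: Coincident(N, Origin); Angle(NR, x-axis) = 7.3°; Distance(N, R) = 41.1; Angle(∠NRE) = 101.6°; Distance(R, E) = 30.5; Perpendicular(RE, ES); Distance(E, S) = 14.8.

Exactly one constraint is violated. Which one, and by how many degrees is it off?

Perpendicular(RE, ES) — off by 4.20°.

N = (0.00, 0.00) ✓; NR at 7.300° ✓; |NR| = 41.10 ✓; ∠NRE = 101.6° ✓; |RE| = 30.50 ✓; ∠(RE, ES) = 94.20° ✗; |ES| = 14.80 ✓.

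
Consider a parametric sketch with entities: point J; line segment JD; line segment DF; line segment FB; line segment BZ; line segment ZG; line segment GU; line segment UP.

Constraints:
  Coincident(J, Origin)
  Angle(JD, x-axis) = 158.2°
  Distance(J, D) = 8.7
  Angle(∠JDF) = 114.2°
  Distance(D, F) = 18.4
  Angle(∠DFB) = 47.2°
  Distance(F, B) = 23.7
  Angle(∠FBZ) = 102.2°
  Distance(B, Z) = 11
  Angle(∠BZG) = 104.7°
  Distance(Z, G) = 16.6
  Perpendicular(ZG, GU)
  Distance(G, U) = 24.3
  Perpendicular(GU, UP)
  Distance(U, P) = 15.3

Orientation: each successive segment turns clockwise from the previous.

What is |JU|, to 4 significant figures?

24.92

J is at the origin; JD runs at 158.2° with length 8.7, so D = (-8.078, 3.231). ∠JDF = 114.2° gives DF at 92.40° from the x-axis; with |DF| = 18.4, F = (-8.848, 21.61). ∠DFB = 47.2° gives FB at -40.40° from the x-axis; with |FB| = 23.7, B = (9.200, 6.254). ∠FBZ = 102.2° gives BZ at -118.2° from the x-axis; with |BZ| = 11.0, Z = (4.002, -3.440). ∠BZG = 104.7° gives ZG at 166.5° from the x-axis; with |ZG| = 16.6, G = (-12.14, 0.4352). ZG ⟂ GU, so GU runs at 76.50°; with |GU| = 24.3, U = (-6.467, 24.06). Then |JU| = |U − J| = 24.92.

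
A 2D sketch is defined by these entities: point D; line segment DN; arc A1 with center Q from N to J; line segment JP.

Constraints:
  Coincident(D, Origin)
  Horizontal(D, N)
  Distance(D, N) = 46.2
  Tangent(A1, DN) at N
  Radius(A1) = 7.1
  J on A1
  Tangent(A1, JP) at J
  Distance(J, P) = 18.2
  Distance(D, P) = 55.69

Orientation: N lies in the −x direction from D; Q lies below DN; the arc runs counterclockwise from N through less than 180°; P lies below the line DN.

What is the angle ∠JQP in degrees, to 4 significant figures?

68.69°

D is at the origin; D and N share the same y with |DN| = 46.2 and N on the −x side, so N = (-46.20, 0.000). The tangent condition forces QN to be normal to DN, so Q = N + (0, -7.1) = (-46.20, -7.100). Since QJ ⟂ JP (tangency), |QP| = √(7.1² + 18.2²) = 19.54 regardless of where J sits on A1. So P lies on both circle(D, 55.69) and circle(Q, 19.54); the below-DN intersection is P = (-49.02, -26.43). J is the foot of the tangent from P: J = (-53.12, -8.699).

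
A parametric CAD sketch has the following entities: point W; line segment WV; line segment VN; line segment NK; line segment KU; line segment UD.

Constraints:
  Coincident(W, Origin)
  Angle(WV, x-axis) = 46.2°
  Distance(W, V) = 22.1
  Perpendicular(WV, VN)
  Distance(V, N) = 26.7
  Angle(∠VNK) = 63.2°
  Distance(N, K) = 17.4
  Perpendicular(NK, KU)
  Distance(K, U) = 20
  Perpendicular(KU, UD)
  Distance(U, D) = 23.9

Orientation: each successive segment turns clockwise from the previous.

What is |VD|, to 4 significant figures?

18.93

W is at the origin; WV runs at 46.2° with length 22.1, so V = (15.30, 15.95). The perpendicularity gives VN at right angles to WV, so VN runs at -43.80°; with |VN| = 26.7, N = (34.57, -2.529). ∠VNK = 63.2° gives NK at -160.6° from the x-axis; with |NK| = 17.4, K = (18.16, -8.309). NK ⟂ KU, so KU runs at 109.4°; with |KU| = 20.0, U = (11.51, 10.56). KU ⟂ UD, so UD runs at 19.40°; with |UD| = 23.9, D = (34.06, 18.49). Then |VD| = |D − V| = 18.93.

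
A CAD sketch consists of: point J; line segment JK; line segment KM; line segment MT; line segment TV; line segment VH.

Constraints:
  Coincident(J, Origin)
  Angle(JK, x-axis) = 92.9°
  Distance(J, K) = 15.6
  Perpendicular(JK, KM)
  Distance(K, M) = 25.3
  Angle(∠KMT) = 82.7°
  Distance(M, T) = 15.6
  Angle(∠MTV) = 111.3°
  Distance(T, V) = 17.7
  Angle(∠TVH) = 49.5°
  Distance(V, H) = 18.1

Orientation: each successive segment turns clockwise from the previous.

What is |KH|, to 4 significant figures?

14.66

∠MTV = 111.3° gives TV at -163.1° from the x-axis; with |TV| = 17.7, V = (6.346, -3.839). ∠TVH = 49.5° gives VH at 66.40° from the x-axis; with |VH| = 18.1, H = (13.59, 12.75). Then |KH| = |H − K| = 14.66.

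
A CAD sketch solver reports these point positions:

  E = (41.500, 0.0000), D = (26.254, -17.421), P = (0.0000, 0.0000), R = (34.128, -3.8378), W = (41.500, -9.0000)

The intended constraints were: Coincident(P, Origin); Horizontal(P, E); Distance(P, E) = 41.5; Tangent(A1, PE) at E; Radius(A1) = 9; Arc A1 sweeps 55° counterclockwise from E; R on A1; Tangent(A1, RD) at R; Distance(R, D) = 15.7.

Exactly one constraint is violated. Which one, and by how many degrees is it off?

Tangent(A1, RD) at R — off by 4.90°.

P = (0.00, 0.00) ✓; P.y = 0.00, E.y = 0.00 ✓; |PE| = 41.50 ✓; ∠(WE, EP) = 90.00° ✓; |WE| = 9.000 ✓; bearing(W→R) − bearing(W→E) = 55.00° ✓; |WR| = 9.000 ✓; ∠(WR, RD) = 85.10° ✗; |RD| = 15.70 ✓.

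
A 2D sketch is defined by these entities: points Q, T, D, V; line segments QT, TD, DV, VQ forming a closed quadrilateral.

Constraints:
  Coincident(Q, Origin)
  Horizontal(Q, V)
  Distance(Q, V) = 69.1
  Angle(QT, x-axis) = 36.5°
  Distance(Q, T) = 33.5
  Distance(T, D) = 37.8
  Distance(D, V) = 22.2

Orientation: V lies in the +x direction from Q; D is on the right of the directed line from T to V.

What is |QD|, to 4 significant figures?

50.57

Q is at the origin; Q and V share the same y with |QV| = 69.1 and V in +x, so V = (69.1, 0). QT runs at 36.5° with |QT| = 33.5, so T = (26.93, 19.93). D is determined by |TD| = 37.8 and |DV| = 22.2 together: it lies at the intersection of circle(T, 37.8) and circle(V, 22.2). With |TV| = 46.64, the foot of the radical line on TV is 33.35 from T and the perpendicular offset is √(37.8² − 33.35²) = 17.78. Taking the right-of-TV solution: D = (49.49, -10.40).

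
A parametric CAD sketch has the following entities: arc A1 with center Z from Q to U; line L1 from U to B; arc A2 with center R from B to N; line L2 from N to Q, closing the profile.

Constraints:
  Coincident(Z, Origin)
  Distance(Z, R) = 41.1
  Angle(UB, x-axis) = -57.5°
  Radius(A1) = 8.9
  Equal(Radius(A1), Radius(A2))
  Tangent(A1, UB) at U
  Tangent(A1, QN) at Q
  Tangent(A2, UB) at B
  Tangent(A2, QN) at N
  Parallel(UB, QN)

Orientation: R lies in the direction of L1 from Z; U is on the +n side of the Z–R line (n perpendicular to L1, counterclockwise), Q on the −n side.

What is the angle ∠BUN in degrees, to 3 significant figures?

23.4°

The slot axis is L1's direction at -57.5°, so u = (cos -57.5°, sin -57.5°) = (0.537, -0.843) and n = (−sin -57.5°, cos -57.5°) = (0.843, 0.537). Z is at the origin and R lies 41.1 along u from Z, so R = 41.1·u = (22.1, -34.7). Tangency of A1 to both parallel lines with radius 8.9 puts U and Q at Z ± 8.9·n: U = (7.51, 4.78), Q = (-7.51, -4.78). Equal radii place B and N the same way about R: B = R + 8.9·n = (29.6, -29.9), N = R − 8.9·n = (14.6, -39.4). Then cos ∠BUN = UB·UN / (|UB||UN|), giving 23.4°.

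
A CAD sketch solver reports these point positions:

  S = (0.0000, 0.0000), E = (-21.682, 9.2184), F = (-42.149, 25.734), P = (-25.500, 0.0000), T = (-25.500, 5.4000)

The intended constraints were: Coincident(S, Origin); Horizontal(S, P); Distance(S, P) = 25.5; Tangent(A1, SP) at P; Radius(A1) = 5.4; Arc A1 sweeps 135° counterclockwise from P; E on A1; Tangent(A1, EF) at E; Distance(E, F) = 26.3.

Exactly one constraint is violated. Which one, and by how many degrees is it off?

Tangent(A1, EF) at E — off by 6.10°.

S = (0.00, 0.00) ✓; S.y = 0.00, P.y = 0.00 ✓; |SP| = 25.50 ✓; ∠(TP, PS) = 90.00° ✓; |TP| = 5.400 ✓; bearing(T→E) − bearing(T→P) = 135.0° ✓; |TE| = 5.400 ✓; ∠(TE, EF) = 83.90° ✗; |EF| = 26.30 ✓.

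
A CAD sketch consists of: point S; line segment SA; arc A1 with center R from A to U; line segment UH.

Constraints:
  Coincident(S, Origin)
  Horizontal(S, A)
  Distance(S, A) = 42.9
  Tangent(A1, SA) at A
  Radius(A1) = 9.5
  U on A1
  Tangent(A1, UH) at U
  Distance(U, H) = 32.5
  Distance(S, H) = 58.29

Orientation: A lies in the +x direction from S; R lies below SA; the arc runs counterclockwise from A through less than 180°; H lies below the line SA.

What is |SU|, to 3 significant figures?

35.3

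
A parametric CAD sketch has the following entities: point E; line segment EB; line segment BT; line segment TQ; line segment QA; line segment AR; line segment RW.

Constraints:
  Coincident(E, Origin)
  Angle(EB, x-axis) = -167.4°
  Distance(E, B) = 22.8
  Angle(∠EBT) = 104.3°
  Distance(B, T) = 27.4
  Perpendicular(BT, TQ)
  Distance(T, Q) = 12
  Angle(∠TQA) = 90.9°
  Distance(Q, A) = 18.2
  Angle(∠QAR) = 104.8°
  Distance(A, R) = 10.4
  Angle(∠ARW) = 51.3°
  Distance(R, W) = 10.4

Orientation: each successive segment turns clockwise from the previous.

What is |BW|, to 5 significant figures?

17.173

E is at the origin; EB runs at -167.4° with length 22.8, so B = (-22.251, -4.9737). ∠EBT = 104.3° gives BT at 116.90° from the x-axis; with |BT| = 27.4, T = (-34.648, 19.462). BT ⟂ TQ, so TQ runs at 26.900°; with |TQ| = 12.0, Q = (-23.946, 24.891). ∠TQA = 90.9° gives QA at -62.200° from the x-axis; with |QA| = 18.2, A = (-15.458, 8.7914). ∠QAR = 104.8° gives AR at -137.40° from the x-axis; with |AR| = 10.4, R = (-23.113, 1.7519). ∠ARW = 51.3° gives RW at 93.900° from the x-axis; with |RW| = 10.4, W = (-23.821, 12.128). Then |BW| = |W − B| = 17.173.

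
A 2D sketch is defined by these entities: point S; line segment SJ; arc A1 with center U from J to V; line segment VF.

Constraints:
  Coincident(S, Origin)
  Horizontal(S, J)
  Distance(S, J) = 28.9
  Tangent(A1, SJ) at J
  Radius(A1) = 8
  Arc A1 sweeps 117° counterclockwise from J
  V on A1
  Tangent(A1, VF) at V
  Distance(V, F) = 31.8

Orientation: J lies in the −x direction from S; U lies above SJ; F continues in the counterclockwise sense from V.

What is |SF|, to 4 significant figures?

53.93

S is at the origin; SJ is horizontal with |SJ| = 28.9 and J on the −x side, so J = (-28.90, 0.000). Since A1 is tangent to SJ there, UJ ⟂ SJ, so U = J + (0, 8) = (-28.90, 8.000). On A1, J sits at bearing -90° from U; a 117° counterclockwise sweep puts V at bearing 27°, so V = U + 8.0·(cos 27°, sin 27°) = (-21.77, 11.63). Since A1 is tangent to VF there, UV ⟂ VF, so VF runs along (−sin 27°, cos 27°); with |VF| = 31.8, F = (-36.21, 39.97). Then |SF| = |F − S| = 53.93.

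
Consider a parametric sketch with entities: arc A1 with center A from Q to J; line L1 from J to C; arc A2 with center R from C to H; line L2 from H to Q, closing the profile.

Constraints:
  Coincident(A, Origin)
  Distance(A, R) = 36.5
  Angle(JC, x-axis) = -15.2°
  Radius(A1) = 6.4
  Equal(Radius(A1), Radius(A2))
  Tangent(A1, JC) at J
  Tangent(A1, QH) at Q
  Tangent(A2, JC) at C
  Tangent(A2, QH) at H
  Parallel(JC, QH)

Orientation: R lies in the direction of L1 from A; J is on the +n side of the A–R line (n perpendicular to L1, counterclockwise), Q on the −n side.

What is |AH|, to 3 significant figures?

37.1

The slot axis is L1's direction at -15.2°, so u = (cos -15.2°, sin -15.2°) = (0.965, -0.262) and n = (−sin -15.2°, cos -15.2°) = (0.262, 0.965). A is at the origin and R lies 36.5 along u from A, so R = 36.5·u = (35.2, -9.57). Tangency of A1 to both parallel lines with radius 6.4 puts J and Q at A ± 6.4·n: J = (1.68, 6.18), Q = (-1.68, -6.18). Equal radii place C and H the same way about R: C = R + 6.4·n = (36.9, -3.39), H = R − 6.4·n = (33.5, -15.7). Then |AH| = |H − A| = 37.1.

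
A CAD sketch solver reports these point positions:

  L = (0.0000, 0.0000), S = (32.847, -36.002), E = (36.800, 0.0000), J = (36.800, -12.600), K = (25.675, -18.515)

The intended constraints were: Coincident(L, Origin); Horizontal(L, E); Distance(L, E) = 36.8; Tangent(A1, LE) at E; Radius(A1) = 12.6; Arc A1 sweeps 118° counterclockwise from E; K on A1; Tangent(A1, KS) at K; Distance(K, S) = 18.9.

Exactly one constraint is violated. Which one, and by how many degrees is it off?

Tangent(A1, KS) at K — off by 5.70°.

L = (0.00, 0.00) ✓; L.y = 0.00, E.y = 0.00 ✓; |LE| = 36.80 ✓; ∠(JE, EL) = 90.00° ✓; |JE| = 12.60 ✓; bearing(J→K) − bearing(J→E) = 118.0° ✓; |JK| = 12.60 ✓; ∠(JK, KS) = 95.70° ✗; |KS| = 18.90 ✓.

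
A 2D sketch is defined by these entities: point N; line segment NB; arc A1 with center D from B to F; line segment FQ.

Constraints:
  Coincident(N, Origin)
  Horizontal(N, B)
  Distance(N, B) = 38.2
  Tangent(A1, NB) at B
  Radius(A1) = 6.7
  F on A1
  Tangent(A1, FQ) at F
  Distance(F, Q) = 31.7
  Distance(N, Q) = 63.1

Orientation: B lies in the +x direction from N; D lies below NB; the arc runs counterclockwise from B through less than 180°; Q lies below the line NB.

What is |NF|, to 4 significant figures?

34.52

Checks: |DF| = 6.700 ✓; ∠(DF, FQ) = 90.00° ✓; |FQ| = 31.70 ✓; |NQ| = 63.10 ✓.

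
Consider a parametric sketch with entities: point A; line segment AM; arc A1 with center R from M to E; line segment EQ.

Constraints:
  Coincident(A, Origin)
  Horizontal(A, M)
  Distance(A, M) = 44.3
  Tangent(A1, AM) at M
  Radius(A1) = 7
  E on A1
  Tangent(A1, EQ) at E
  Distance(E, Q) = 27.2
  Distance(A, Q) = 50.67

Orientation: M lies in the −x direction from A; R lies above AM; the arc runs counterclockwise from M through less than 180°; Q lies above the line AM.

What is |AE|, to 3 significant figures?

38.0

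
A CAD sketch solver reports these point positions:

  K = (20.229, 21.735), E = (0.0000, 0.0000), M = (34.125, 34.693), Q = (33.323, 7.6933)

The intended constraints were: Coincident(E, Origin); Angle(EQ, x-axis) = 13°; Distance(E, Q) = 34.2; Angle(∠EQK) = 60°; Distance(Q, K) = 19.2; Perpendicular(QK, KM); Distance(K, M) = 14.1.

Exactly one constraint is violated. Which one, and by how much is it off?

Distance(K, M) = 14.1 — off by 4.90.

E = (0.00, 0.00) ✓; EQ at 13.00° ✓; |EQ| = 34.20 ✓; ∠EQK = 60.00° ✓; |QK| = 19.20 ✓; ∠(QK, KM) = 90.00° ✓; |KM| = 19.00 ✗.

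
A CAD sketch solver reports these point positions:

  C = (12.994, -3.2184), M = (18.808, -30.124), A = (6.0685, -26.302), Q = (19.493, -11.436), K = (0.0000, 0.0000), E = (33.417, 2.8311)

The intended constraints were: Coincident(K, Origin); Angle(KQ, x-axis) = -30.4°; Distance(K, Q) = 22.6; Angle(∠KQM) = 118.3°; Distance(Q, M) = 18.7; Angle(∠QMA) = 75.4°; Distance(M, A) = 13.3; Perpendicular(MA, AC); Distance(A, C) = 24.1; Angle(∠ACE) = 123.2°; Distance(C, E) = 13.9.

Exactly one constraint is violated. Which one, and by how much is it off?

Distance(C, E) = 13.9 — off by 7.40.

K = (0.00, 0.00) ✓; KQ at -30.40° ✓; |KQ| = 22.60 ✓; ∠KQM = 118.3° ✓; |QM| = 18.70 ✓; ∠QMA = 75.40° ✓; |MA| = 13.30 ✓; ∠(MA, AC) = 90.00° ✓; |AC| = 24.10 ✓; ∠ACE = 123.2° ✓; |CE| = 21.30 ✗.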